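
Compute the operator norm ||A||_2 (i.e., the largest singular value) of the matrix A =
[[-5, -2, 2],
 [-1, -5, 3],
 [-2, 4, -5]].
||A||_2 ≈ 9.0365 (= sqrt(largest eigenvalue of A^T A))

||A||_2 = sigma_max(A) = sqrt(lambda_max(A^T A)). Form the symmetric matrix M = A^T A =
[[30, 7, -3],
 [7, 45, -39],
 [-3, -39, 38]].
Its characteristic polynomial (trace, sum of principal 2x2 minors, determinant of M give the coefficients) is
  p(λ) = det(λ I - M) = λ^3 - 113λ^2 + 2621λ - 5041.
No integer candidate from the rational root theorem (±divisors of 5041) is a root, so the roots are irrational. The cubic discriminant is Δ = 12790584864 > 0, so there are three distinct real roots. p(2) = -243 and p(3) = 1832 have opposite signs, so a root lies in (2, 3); Newton's method refines it to λ ≈ 2.112. p(29) = 324 and p(30) = -1111 have opposite signs, so a root lies in (29, 30); Newton's method refines it to λ ≈ 29.2288. p(81) = -2692 and p(82) = 1437 have opposite signs, so a root lies in (81, 82); Newton's method refines it to λ ≈ 81.6591. Check (Vieta): the three roots sum to 113, matching tr M = 113.
So the eigenvalues of A^T A are ≈ 2.112, 29.2288, 81.6591 (all ≥ 0, as they must be for A^T A). The largest is λ_max ≈ 81.6591, hence ||A||_2 = sqrt(λ_max) ≈ 9.0365.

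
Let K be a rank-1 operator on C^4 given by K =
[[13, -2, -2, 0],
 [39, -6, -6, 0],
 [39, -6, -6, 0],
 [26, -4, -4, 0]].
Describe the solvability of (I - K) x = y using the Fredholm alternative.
(I - K) is singular (det(I - K) = 0, i.e. 1 ∈ sigma(K)). (I - K) x = y is solvable iff y ⊥ ker((I - K)^*) = span{(13, -2, -2, 0)}, i.e. iff 13y_1 - 2y_2 - 2y_3 = 0. When solvable, the solutions are x = y + c·(1, 3, 3, 2), c arbitrary (ker(I - K) = span{(1, 3, 3, 2)}, dimension 1).

K has rank 1, so it is an outer product K = u v^T: every row of K is a multiple of one row vector. Reading off the entries, u = (1, 3, 3, 2) and v = (13, -2, -2, 0) (row i of K equals u_i·v^T). A rank-one matrix u v^T satisfies K u = u (v·u) and kills the (3)-dimensional subspace v^⊥, so its characteristic polynomial is lambda^3 (lambda - v·u) with v·u = tr K = 1. Hence the eigenvalues of I - K are 1 (multiplicity 3) and 1 - (1) = 0, so det(I - K) = 0. (Direct check: I - K =
[[-12, 2, 2, 0],
 [-39, 7, 6, 0],
 [-39, 6, 7, 0],
 [-26, 4, 4, 1]]
has determinant 0.) So 1 is an eigenvalue of K and (I - K) is not invertible. The finite-dimensional Fredholm alternative says: either (I - K) is invertible, or ker(I - K) ≠ {0} and then range(I - K) = ker((I - K)^*)^⊥, with dim ker(I - K) = dim ker((I - K)^*). We are in the second case, so we need both kernels. Kernel of I - K: (I - K) u = u - u (v·u) = u - u = 0, so ker(I - K) = span{u} = span{(1, 3, 3, 2)} (it is exactly 1-dimensional because rank(I - K) = 3). Kernel of the adjoint: K is real, so (I - K)^* = I - K^T = I - v u^T, and (I - v u^T) v = v - v (u·v) = 0; hence ker((I - K)^*) = span{v} = span{(13, -2, -2, 0)}. Therefore (I - K) x = y is solvable iff <y, v> = 0, i.e. iff 13y_1 - 2y_2 - 2y_3 = 0. When this holds, K y = u (v·y) = 0, so (I - K) y = y and x = y is a particular solution; the full solution set is the line x = y + c·u = y + c·(1, 3, 3, 2), c ∈ C.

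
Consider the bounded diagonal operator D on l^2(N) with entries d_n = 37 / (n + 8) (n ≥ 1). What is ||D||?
||D|| = 37/9 (attained at n = 1)

For D diagonal, ||D|| = sup_n |d_n| = sup_n 37/(n + 8). This is positive and strictly decreasing in n, so the supremum is attained at n = 1: d_1 = 37/(1 + 8) = 37/9. Hence ||D|| = 37/9.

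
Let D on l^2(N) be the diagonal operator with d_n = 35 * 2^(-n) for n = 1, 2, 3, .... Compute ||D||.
||D|| = 35/2 (attained at n = 1)

For D diagonal, ||D|| = sup_n |d_n|. The sequence d_n = 35 * 2^(-n) is positive and strictly decreasing (ratio 2^(-1) < 1), so the supremum is d_1 = 35/2. Hence ||D|| = 35/2.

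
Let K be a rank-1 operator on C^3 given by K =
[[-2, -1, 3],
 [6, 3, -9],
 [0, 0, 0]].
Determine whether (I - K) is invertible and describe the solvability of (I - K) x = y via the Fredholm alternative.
(I - K) is singular (det(I - K) = 0, i.e. 1 ∈ sigma(K)). (I - K) x = y is solvable iff y ⊥ ker((I - K)^*) = span{(-2, -1, 3)}, i.e. iff -2y_1 - y_2 + 3y_3 = 0. When solvable, the solutions are x = y + c·(1, -3, 0), c arbitrary (ker(I - K) = span{(1, -3, 0)}, dimension 1).

K has rank 1, so it is an outer product K = u v^T: every row of K is a multiple of one row vector. Reading off the entries, u = (1, -3, 0) and v = (-2, -1, 3) (row i of K equals u_i·v^T). A rank-one matrix u v^T satisfies K u = u (v·u) and kills the (2)-dimensional subspace v^⊥, so its characteristic polynomial is lambda^2 (lambda - v·u) with v·u = tr K = 1. Hence the eigenvalues of I - K are 1 (multiplicity 2) and 1 - (1) = 0, so det(I - K) = 0. (Direct check: I - K =
[[3, 1, -3],
 [-6, -2, 9],
 [0, 0, 1]]
has determinant 0.) So 1 is an eigenvalue of K and (I - K) is not invertible. The finite-dimensional Fredholm alternative says: either (I - K) is invertible, or ker(I - K) ≠ {0} and then range(I - K) = ker((I - K)^*)^⊥, with dim ker(I - K) = dim ker((I - K)^*). We are in the second case, so we need both kernels. Kernel of I - K: (I - K) u = u - u (v·u) = u - u = 0, so ker(I - K) = span{u} = span{(1, -3, 0)} (it is exactly 1-dimensional because rank(I - K) = 2). Kernel of the adjoint: K is real, so (I - K)^* = I - K^T = I - v u^T, and (I - v u^T) v = v - v (u·v) = 0; hence ker((I - K)^*) = span{v} = span{(-2, -1, 3)}. Therefore (I - K) x = y is solvable iff <y, v> = 0, i.e. iff -2y_1 - y_2 + 3y_3 = 0. When this holds, K y = u (v·y) = 0, so (I - K) y = y and x = y is a particular solution; the full solution set is the line x = y + c·u = y + c·(1, -3, 0), c ∈ C.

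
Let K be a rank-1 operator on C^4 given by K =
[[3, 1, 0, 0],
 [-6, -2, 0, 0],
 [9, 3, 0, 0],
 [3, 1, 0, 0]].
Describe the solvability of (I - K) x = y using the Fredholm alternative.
(I - K) is singular (det(I - K) = 0, i.e. 1 ∈ sigma(K)). (I - K) x = y is solvable iff y ⊥ ker((I - K)^*) = span{(3, 1, 0, 0)}, i.e. iff 3y_1 + y_2 = 0. When solvable, the solutions are x = y + c·(1, -2, 3, 1), c arbitrary (ker(I - K) = span{(1, -2, 3, 1)}, dimension 1).

K has rank 1, so it is an outer product K = u v^T: every row of K is a multiple of one row vector. Reading off the entries, u = (1, -2, 3, 1) and v = (3, 1, 0, 0) (row i of K equals u_i·v^T). A rank-one matrix u v^T satisfies K u = u (v·u) and kills the (3)-dimensional subspace v^⊥, so its characteristic polynomial is lambda^3 (lambda - v·u) with v·u = tr K = 1. Hence the eigenvalues of I - K are 1 (multiplicity 3) and 1 - (1) = 0, so det(I - K) = 0. (Direct check: I - K =
[[-2, -1, 0, 0],
 [6, 3, 0, 0],
 [-9, -3, 1, 0],
 [-3, -1, 0, 1]]
has determinant 0.) So 1 is an eigenvalue of K and (I - K) is not invertible. The finite-dimensional Fredholm alternative says: either (I - K) is invertible, or ker(I - K) ≠ {0} and then range(I - K) = ker((I - K)^*)^⊥, with dim ker(I - K) = dim ker((I - K)^*). We are in the second case, so we need both kernels. Kernel of I - K: (I - K) u = u - u (v·u) = u - u = 0, so ker(I - K) = span{u} = span{(1, -2, 3, 1)} (it is exactly 1-dimensional because rank(I - K) = 3). Kernel of the adjoint: K is real, so (I - K)^* = I - K^T = I - v u^T, and (I - v u^T) v = v - v (u·v) = 0; hence ker((I - K)^*) = span{v} = span{(3, 1, 0, 0)}. Therefore (I - K) x = y is solvable iff <y, v> = 0, i.e. iff 3y_1 + y_2 = 0. When this holds, K y = u (v·y) = 0, so (I - K) y = y and x = y is a particular solution; the full solution set is the line x = y + c·u = y + c·(1, -2, 3, 1), c ∈ C.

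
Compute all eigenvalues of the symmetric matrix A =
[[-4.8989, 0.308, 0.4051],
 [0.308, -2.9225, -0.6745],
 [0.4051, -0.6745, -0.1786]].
sigma(A) ≈ {-5, -3, 0}

A is real symmetric, so its spectrum consists of real eigenvalues. Expanding the characteristic polynomial of the displayed matrix gives
  det(λ I - A) = p(λ) = λ^3 + (8)λ^2 + (15)λ + (0).
Solving p(λ) = 0 yields eigenvalues ≈ -5, -3, 0. (A is shown rounded to 4 decimals, so these recover the underlying integer eigenvalues to within that precision.)
Verification: the trace of A = -8 equals the sum of eigenvalues -8, and det(A) ≈ -0.0000 matches the eigenvalue product 0.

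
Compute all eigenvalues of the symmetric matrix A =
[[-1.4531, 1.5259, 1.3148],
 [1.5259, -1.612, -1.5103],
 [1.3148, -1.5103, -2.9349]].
sigma(A) ≈ {-5, -1, 0}

A is real symmetric, so its spectrum consists of real eigenvalues. Expanding the characteristic polynomial of the displayed matrix gives
  det(λ I - A) = p(λ) = λ^3 + (6)λ^2 + (5)λ + (0).
Solving p(λ) = 0 yields eigenvalues ≈ -5, -1, 0. (A is shown rounded to 4 decimals, so these recover the underlying integer eigenvalues to within that precision.)
Verification: the trace of A = -6 equals the sum of eigenvalues -6, and det(A) ≈ -0.0001 matches the eigenvalue product 0.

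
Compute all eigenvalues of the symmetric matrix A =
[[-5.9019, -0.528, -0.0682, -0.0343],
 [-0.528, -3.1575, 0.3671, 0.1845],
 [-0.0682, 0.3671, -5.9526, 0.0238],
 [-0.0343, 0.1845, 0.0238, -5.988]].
sigma(A) ≈ {-6, -3} (-6 with multiplicity 3)

A is real symmetric, so its spectrum consists of real eigenvalues. Expanding the characteristic polynomial of the displayed matrix gives
  det(λ I - A) = p(λ) = λ^4 + (21)λ^3 + (162)λ^2 + (540.0013)λ + (648.0039).
Solving p(λ) = 0 yields eigenvalues ≈ -6, -6, -6, -3. (A is shown rounded to 4 decimals, so these recover the underlying integer eigenvalues to within that precision.)
Verification: the trace of A = -21 equals the sum of eigenvalues -21, and det(A) ≈ 648.0039 matches the eigenvalue product 648.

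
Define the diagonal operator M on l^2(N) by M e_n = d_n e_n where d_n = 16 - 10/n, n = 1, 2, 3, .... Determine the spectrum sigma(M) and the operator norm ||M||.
sigma(M) = {16 - 10/n : n ≥ 1} ∪ {16}; ||M|| = 16

A bounded diagonal operator on l^2 with diagonal entries d_n has spectrum equal to the closure of {d_n : n ≥ 1}: every d_n is an eigenvalue (with eigenvector e_n), so {d_n} ⊂ sigma(M); the spectrum is closed, so its closure is too; and for lambda not in the closure, (M - lambda I) has bounded inverse (the diagonal entries 1/(d_n - lambda) are bounded). For our sequence d_n = 16 - 10/n, n = 1, 2, 3, ...:
  - {d_n} = {16 - 10/n : n ≥ 1}; the only limit point is 16
  - closure = {16 - 10/n : n ≥ 1} ∪ {16}
For the norm: a diagonal operator has ||M|| = sup_n |d_n|. Here d_n = 16 - 10/n increases monotonically from d_1 = 6 toward 16, with all terms in [6, 16); so sup_n |d_n| = 16 (the supremum is the limit, not attained). So ||M|| = 16.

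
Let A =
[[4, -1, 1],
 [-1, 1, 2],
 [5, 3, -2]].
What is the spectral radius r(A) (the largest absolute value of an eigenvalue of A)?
r(A) ≈ 4.6512

The eigenvalues of A are the roots of its characteristic polynomial. With M = A (coefficients from the trace, the sum of principal 2x2 minors, and det A):
  p(λ) = det(λ I - M) = λ^3 - 3λ^2 - 18λ + 48.
No integer candidate from the rational root theorem (±divisors of 48) is a root, so the roots are irrational. The cubic discriminant is Δ = 15876 > 0, so there are three distinct real roots. p(-5) = -62 and p(-4) = 8 have opposite signs, so a root lies in (-5, -4); Newton's method refines it to λ ≈ -4.1425. p(2) = 8 and p(3) = -6 have opposite signs, so a root lies in (2, 3); Newton's method refines it to λ ≈ 2.4913. p(4) = -8 and p(5) = 8 have opposite signs, so a root lies in (4, 5); Newton's method refines it to λ ≈ 4.6512. Check (Vieta): the three roots sum to 3, matching tr M = 3.
Thus the eigenvalues (to 4 decimals) are -4.1425 (modulus 4.1425); 2.4913 (modulus 2.4913); 4.6512 (modulus 4.6512). The spectral radius is the largest modulus: r(A) ≈ 4.6512. (Cross-check: r(A) ≤ ||A||_2 ≈ 6.8645; equality holds whenever A is normal, though it can also hold for some non-normal A.)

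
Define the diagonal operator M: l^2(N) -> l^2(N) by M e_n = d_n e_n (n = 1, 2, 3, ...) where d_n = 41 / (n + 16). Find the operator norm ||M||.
||M|| = 41/17 (attained at n = 1)

For M diagonal, ||M|| = sup_n |d_n| = sup_n 41/(n + 16). This is positive and strictly decreasing in n, so the supremum is attained at n = 1: d_1 = 41/(1 + 16) = 41/17. Hence ||M|| = 41/17.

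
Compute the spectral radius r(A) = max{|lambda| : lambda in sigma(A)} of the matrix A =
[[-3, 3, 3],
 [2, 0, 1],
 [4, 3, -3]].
r(A) ≈ 6.4966

The eigenvalues of A are the roots of its characteristic polynomial. With M = A (coefficients from the trace, the sum of principal 2x2 minors, and det A):
  p(λ) = det(λ I - M) = λ^3 + 6λ^2 - 12λ - 57.
No integer candidate from the rational root theorem (±divisors of 57) is a root, so the roots are irrational. The cubic discriminant is Δ = 47493 > 0, so there are three distinct real roots. p(-7) = -22 and p(-6) = 15 have opposite signs, so a root lies in (-7, -6); Newton's method refines it to λ ≈ -6.4966. p(-3) = 6 and p(-2) = -17 have opposite signs, so a root lies in (-3, -2); Newton's method refines it to λ ≈ -2.7242. p(3) = -12 and p(4) = 55 have opposite signs, so a root lies in (3, 4); Newton's method refines it to λ ≈ 3.2208. Check (Vieta): the three roots sum to -6, matching tr M = -6.
Thus the eigenvalues (to 4 decimals) are -6.4966 (modulus 6.4966); -2.7242 (modulus 2.7242); 3.2208 (modulus 3.2208). The spectral radius is the largest modulus: r(A) ≈ 6.4966. (Cross-check: r(A) ≤ ||A||_2 ≈ 6.6231; equality holds whenever A is normal, though it can also hold for some non-normal A.)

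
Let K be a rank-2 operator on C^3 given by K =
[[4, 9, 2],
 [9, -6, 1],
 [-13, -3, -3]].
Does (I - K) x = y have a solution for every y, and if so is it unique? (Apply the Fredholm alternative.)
(I - K) is invertible (det(I - K) = -64 ≠ 0), so for every y in C^3 the equation (I - K) x = y has a unique solution.

K has rank 2 and factors as K = U V^T = u1 v1^T + u2 v2^T with u1 = (-1, 3, -2), v1 = (2, -3, 0), u2 = (-2, -1, 3), v2 = (-3, -3, -1) (multiplying out reproduces the displayed K). The nonzero eigenvalues of U V^T coincide with those of the 2 x 2 matrix G = V^T U = [[v1·u1, v1·u2], [v2·u1, v2·u2]] = [[-11, -1], [-4, 6]], and by the Sylvester determinant identity det(I_3 - U V^T) = det(I_2 - V^T U) = det([[12, 1], [4, -5]]) = (12)(-5) - (1)(4) = -64. (Direct check: I - K =
[[-3, -9, -2],
 [-9, 7, -1],
 [13, 3, 4]]
has determinant -64.) The finite-dimensional Fredholm alternative says: either (I - K) is invertible, or ker(I - K) ≠ {0} and then range(I - K) = ker((I - K)^*)^⊥, with dim ker(I - K) = dim ker((I - K)^*). Since det(I - K) ≠ 0, 1 is not an eigenvalue of K and ker(I - K) = {0}, so we are in the first case: for every y there is a unique x = (I - K)^(-1) y. (Explicitly, by the Woodbury identity, (I - U V^T)^(-1) = I + U (I_2 - G)^(-1) V^T.)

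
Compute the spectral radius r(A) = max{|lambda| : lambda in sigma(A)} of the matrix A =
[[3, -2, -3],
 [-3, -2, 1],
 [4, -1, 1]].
r(A) ≈ 4.0993

The eigenvalues of A are the roots of its characteristic polynomial. With M = A (coefficients from the trace, the sum of principal 2x2 minors, and det A):
  p(λ) = det(λ I - M) = λ^3 - 2λ^2 + 2λ + 50.
No integer candidate from the rational root theorem (±divisors of 50) is a root, so the roots are irrational. The cubic discriminant is Δ = -69516 < 0, so there is one real root and a complex-conjugate pair. p(-3) = -1 and p(-2) = 30 have opposite signs, so a root lies in (-3, -2); Newton's method refines it to λ ≈ -2.9754. Dividing out (λ - (-2.9754)) leaves approximately λ^2 - 4.9754λ + 16.8042. For λ^2 - 4.9754λ + 16.8042 the discriminant is -42.4617. It is negative, so the remaining roots are the complex-conjugate pair λ ≈ 2.4877 ± 3.2581i. Their product equals the constant term, so |λ|^2 ≈ 16.8042 and |λ| ≈ 4.0993.
Thus the eigenvalues (to 4 decimals) are -2.9754 (modulus 2.9754); 2.4877 ± 3.2581i (modulus 4.0993). The spectral radius is the largest modulus: r(A) ≈ 4.0993. (Cross-check: r(A) ≤ ||A||_2 ≈ 6.1071; equality holds whenever A is normal, though it can also hold for some non-normal A.)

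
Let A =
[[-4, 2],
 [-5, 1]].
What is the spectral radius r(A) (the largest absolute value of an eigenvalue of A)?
r(A) = sqrt(6) ≈ 2.4495

The eigenvalues of A are the roots of its characteristic polynomial. With M = A (coefficients from the trace and determinant):
  p(λ) = det(λ I - M) = λ^2 + 3λ + 6.
For λ^2 + 3λ + 6 the discriminant is -15. It is negative, so the roots are the complex-conjugate pair λ = -3/2 ± (sqrt(15)/2) i ≈ -1.5 ± 1.9365i. For a conjugate pair the product of the roots equals the constant term, so |λ|^2 = 6 and |λ| = sqrt(6) ≈ 2.4495.
Thus the eigenvalues (to 4 decimals) are -1.5 ± 1.9365i (modulus 2.4495). The spectral radius is the largest modulus: r(A) = sqrt(6) ≈ 2.4495. (Cross-check: r(A) ≤ ||A||_2 ≈ 6.7234; equality holds whenever A is normal, though it can also hold for some non-normal A.)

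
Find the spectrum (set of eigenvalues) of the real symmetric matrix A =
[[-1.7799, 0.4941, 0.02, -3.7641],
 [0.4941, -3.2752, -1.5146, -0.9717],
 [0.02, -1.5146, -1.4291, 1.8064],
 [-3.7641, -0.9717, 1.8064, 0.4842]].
sigma(A) ≈ {-5, -4, -1, 4}

A is real symmetric, so its spectrum consists of real eigenvalues. Expanding the characteristic polynomial of the displayed matrix gives
  det(λ I - A) = p(λ) = λ^4 + (6)λ^3 + (-11)λ^2 + (-96.0012)λ + (-80.0019).
Solving p(λ) = 0 yields eigenvalues ≈ -5, -4, -1, 4. (A is shown rounded to 4 decimals, so these recover the underlying integer eigenvalues to within that precision.)
Verification: the trace of A = -6 equals the sum of eigenvalues -6, and det(A) ≈ -80.0019 matches the eigenvalue product -80.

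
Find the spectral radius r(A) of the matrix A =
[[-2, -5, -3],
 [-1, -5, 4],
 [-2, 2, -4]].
r(A) ≈ 6.4225

The eigenvalues of A are the roots of its characteristic polynomial. With M = A (coefficients from the trace, the sum of principal 2x2 minors, and det A):
  p(λ) = det(λ I - M) = λ^3 + 11λ^2 + 19λ - 72.
No integer candidate from the rational root theorem (±divisors of 72) is a root, so the roots are irrational. The cubic discriminant is Δ = -11259 < 0, so there is one real root and a complex-conjugate pair. p(1) = -41 and p(2) = 18 have opposite signs, so a root lies in (1, 2); Newton's method refines it to λ ≈ 1.7455. Dividing out (λ - (1.7455)) leaves approximately λ^2 + 12.7455λ + 41.2479. For λ^2 + 12.7455λ + 41.2479 the discriminant is -2.5427. It is negative, so the remaining roots are the complex-conjugate pair λ ≈ -6.3728 ± 0.7973i. Their product equals the constant term, so |λ|^2 ≈ 41.2479 and |λ| ≈ 6.4225.
Thus the eigenvalues (to 4 decimals) are 1.7455 (modulus 1.7455); -6.3728 ± 0.7973i (modulus 6.4225). The spectral radius is the largest modulus: r(A) ≈ 6.4225. (Cross-check: r(A) ≤ ||A||_2 ≈ 7.8991; equality holds whenever A is normal, though it can also hold for some non-normal A.)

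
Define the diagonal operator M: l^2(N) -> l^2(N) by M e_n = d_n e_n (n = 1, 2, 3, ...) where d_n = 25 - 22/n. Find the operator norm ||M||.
||M|| = 25

For a diagonal operator on l^2 with entries d_n, ||M|| = sup_n |d_n|. Here d_1 = 3, d_2 = 14, ..., and d_n = 25 - 22/n increases monotonically toward 25. All terms lie in [3, 25), so |d_n| = d_n and the supremum is the limit 25, which is not attained by any individual d_n. Hence ||M|| = 25.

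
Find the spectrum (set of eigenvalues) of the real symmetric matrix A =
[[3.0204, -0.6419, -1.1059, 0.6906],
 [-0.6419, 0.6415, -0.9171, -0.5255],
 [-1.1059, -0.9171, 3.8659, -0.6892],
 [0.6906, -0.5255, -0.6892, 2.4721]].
sigma(A) ≈ {0, 2, 3, 5}

A is real symmetric, so its spectrum consists of real eigenvalues. Expanding the characteristic polynomial of the displayed matrix gives
  det(λ I - A) = p(λ) = λ^4 + (-10)λ^3 + (31)λ^2 + (-30)λ + (0).
Solving p(λ) = 0 yields eigenvalues ≈ 0, 2, 3, 5. (A is shown rounded to 4 decimals, so these recover the underlying integer eigenvalues to within that precision.)
Verification: the trace of A = 10 equals the sum of eigenvalues 10, and det(A) ≈ 0.0004 matches the eigenvalue product 0.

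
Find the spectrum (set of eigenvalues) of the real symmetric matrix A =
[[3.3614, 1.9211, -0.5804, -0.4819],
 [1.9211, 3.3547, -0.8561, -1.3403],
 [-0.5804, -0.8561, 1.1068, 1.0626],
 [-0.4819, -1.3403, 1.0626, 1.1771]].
sigma(A) ≈ {0, 1, 2, 6}

A is real symmetric, so its spectrum consists of real eigenvalues. Expanding the characteristic polynomial of the displayed matrix gives
  det(λ I - A) = p(λ) = λ^4 + (-9)λ^3 + (20)λ^2 + (-12)λ + (0).
Solving p(λ) = 0 yields eigenvalues ≈ 0, 1, 2, 6. (A is shown rounded to 4 decimals, so these recover the underlying integer eigenvalues to within that precision.)
Verification: the trace of A = 9 equals the sum of eigenvalues 9, and det(A) ≈ -0.0001 matches the eigenvalue product 0.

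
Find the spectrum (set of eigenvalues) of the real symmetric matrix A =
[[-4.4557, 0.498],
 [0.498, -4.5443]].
sigma(A) ≈ {-5, -4}

A is real symmetric, so its spectrum consists of real eigenvalues. Expanding the characteristic polynomial of the displayed matrix gives
  det(λ I - A) = p(λ) = λ^2 + (9)λ + (20).
Solving p(λ) = 0 yields eigenvalues ≈ -5, -4. (A is shown rounded to 4 decimals, so these recover the underlying integer eigenvalues to within that precision.)
Verification: the trace of A = -9 equals the sum of eigenvalues -9, and det(A) ≈ 20.0000 matches the eigenvalue product 20.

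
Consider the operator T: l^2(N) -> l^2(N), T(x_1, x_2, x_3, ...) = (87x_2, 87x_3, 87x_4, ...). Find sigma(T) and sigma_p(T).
sigma(T) = closed disk {z in C : |z| ≤ 87}; sigma_p(T) = open disk {z in C : |z| < 87}

Note T = 87·V where V is the unit left shift (V x)_k = x_{k+1}; so sigma(T) = 87·sigma(V) and ||T|| = 87||V||. ||T x||^2 = 7569sum_{k≥2} |x_k|^2 ≤ 7569||x||^2, with equality on {x : x_1 = 0}, so ||T|| = 87. For any lambda with |lambda| < 87, set r = lambda/87 (|r| < 1); the vector x = (1, r, r^2, ...) is in l^2 and satisfies T x = 87(r, r^2, ...) = lambda x, so lambda is an eigenvalue. On the boundary |lambda| = 87 the geometric series diverges, so no l^2 eigenvector exists, but these lambda lie in the approximate point spectrum. Hence sigma(T) is the closed disk of radius 87 and sigma_p(T) is the open disk.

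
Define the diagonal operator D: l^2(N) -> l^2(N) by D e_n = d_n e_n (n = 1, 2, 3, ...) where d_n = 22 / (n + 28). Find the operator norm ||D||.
||D|| = 22/29 (attained at n = 1)

For D diagonal, ||D|| = sup_n |d_n| = sup_n 22/(n + 28). This is positive and strictly decreasing in n, so the supremum is attained at n = 1: d_1 = 22/(1 + 28) = 22/29. Hence ||D|| = 22/29.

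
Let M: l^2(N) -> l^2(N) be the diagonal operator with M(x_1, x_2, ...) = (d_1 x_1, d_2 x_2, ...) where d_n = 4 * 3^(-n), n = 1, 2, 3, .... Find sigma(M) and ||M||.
sigma(M) = {4 * 3^(-n) : n ≥ 1} ∪ {0}; ||M|| = 4/3

A bounded diagonal operator on l^2 with diagonal entries d_n has spectrum equal to the closure of {d_n : n ≥ 1}: every d_n is an eigenvalue (with eigenvector e_n), so {d_n} ⊂ sigma(M); the spectrum is closed, so its closure is too; and for lambda not in the closure, (M - lambda I) has bounded inverse (the diagonal entries 1/(d_n - lambda) are bounded). For our sequence d_n = 4 * 3^(-n), n = 1, 2, 3, ...:
  - {d_n} = {4 * 3^(-n) : n ≥ 1}; the only limit point is 0
  - closure = {4 * 3^(-n) : n ≥ 1} ∪ {0}
For the norm: a diagonal operator has ||M|| = sup_n |d_n|. Here d_n = 4 * 3^(-n) is positive and decreasing, so sup_n |d_n| = d_1 = 4/3. So ||M|| = 4/3.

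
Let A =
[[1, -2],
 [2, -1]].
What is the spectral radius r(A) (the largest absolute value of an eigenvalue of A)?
r(A) = sqrt(3) ≈ 1.7321

The eigenvalues of A are the roots of its characteristic polynomial. With M = A (coefficients from the trace and determinant):
  p(λ) = det(λ I - M) = λ^2 + 3.
For λ^2 + 3 the discriminant is -12. It is negative, so the roots are the complex-conjugate pair λ = 0 ± (sqrt(12)/2) i ≈ 0 ± 1.7321i. For a conjugate pair the product of the roots equals the constant term, so |λ|^2 = 3 and |λ| = sqrt(3) ≈ 1.7321.
Thus the eigenvalues (to 4 decimals) are 0 ± 1.7321i (modulus 1.7321). The spectral radius is the largest modulus: r(A) = sqrt(3) ≈ 1.7321. (Cross-check: r(A) ≤ ||A||_2 ≈ 3; equality holds whenever A is normal, though it can also hold for some non-normal A.)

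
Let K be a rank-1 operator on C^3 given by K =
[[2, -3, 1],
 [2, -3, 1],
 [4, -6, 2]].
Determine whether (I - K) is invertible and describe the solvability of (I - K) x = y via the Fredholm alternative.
(I - K) is singular (det(I - K) = 0, i.e. 1 ∈ sigma(K)). (I - K) x = y is solvable iff y ⊥ ker((I - K)^*) = span{(2, -3, 1)}, i.e. iff 2y_1 - 3y_2 + y_3 = 0. When solvable, the solutions are x = y + c·(1, 1, 2), c arbitrary (ker(I - K) = span{(1, 1, 2)}, dimension 1).

K has rank 1, so it is an outer product K = u v^T: every row of K is a multiple of one row vector. Reading off the entries, u = (1, 1, 2) and v = (2, -3, 1) (row i of K equals u_i·v^T). A rank-one matrix u v^T satisfies K u = u (v·u) and kills the (2)-dimensional subspace v^⊥, so its characteristic polynomial is lambda^2 (lambda - v·u) with v·u = tr K = 1. Hence the eigenvalues of I - K are 1 (multiplicity 2) and 1 - (1) = 0, so det(I - K) = 0. (Direct check: I - K =
[[-1, 3, -1],
 [-2, 4, -1],
 [-4, 6, -1]]
has determinant 0.) So 1 is an eigenvalue of K and (I - K) is not invertible. The finite-dimensional Fredholm alternative says: either (I - K) is invertible, or ker(I - K) ≠ {0} and then range(I - K) = ker((I - K)^*)^⊥, with dim ker(I - K) = dim ker((I - K)^*). We are in the second case, so we need both kernels. Kernel of I - K: (I - K) u = u - u (v·u) = u - u = 0, so ker(I - K) = span{u} = span{(1, 1, 2)} (it is exactly 1-dimensional because rank(I - K) = 2). Kernel of the adjoint: K is real, so (I - K)^* = I - K^T = I - v u^T, and (I - v u^T) v = v - v (u·v) = 0; hence ker((I - K)^*) = span{v} = span{(2, -3, 1)}. Therefore (I - K) x = y is solvable iff <y, v> = 0, i.e. iff 2y_1 - 3y_2 + y_3 = 0. When this holds, K y = u (v·y) = 0, so (I - K) y = y and x = y is a particular solution; the full solution set is the line x = y + c·u = y + c·(1, 1, 2), c ∈ C.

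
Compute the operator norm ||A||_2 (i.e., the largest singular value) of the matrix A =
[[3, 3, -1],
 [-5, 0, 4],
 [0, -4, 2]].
||A||_2 ≈ 7.5723 (= sqrt(largest eigenvalue of A^T A))

||A||_2 = sigma_max(A) = sqrt(lambda_max(A^T A)). Form the symmetric matrix M = A^T A =
[[34, 9, -23],
 [9, 25, -11],
 [-23, -11, 21]].
Its characteristic polynomial (trace, sum of principal 2x2 minors, determinant of M give the coefficients) is
  p(λ) = det(λ I - M) = λ^3 - 80λ^2 + 1358λ - 3364.
No integer candidate from the rational root theorem (±divisors of 3364) is a root, so the roots are irrational. The cubic discriminant is Δ = 1168502640 > 0, so there are three distinct real roots. p(2) = -960 and p(3) = 17 have opposite signs, so a root lies in (2, 3); Newton's method refines it to λ ≈ 2.9812. p(19) = 417 and p(20) = -204 have opposite signs, so a root lies in (19, 20); Newton's method refines it to λ ≈ 19.679. p(57) = -685 and p(58) = 1392 have opposite signs, so a root lies in (57, 58); Newton's method refines it to λ ≈ 57.3398. Check (Vieta): the three roots sum to 80, matching tr M = 80.
So the eigenvalues of A^T A are ≈ 2.9812, 19.679, 57.3398 (all ≥ 0, as they must be for A^T A). The largest is λ_max ≈ 57.3398, hence ||A||_2 = sqrt(λ_max) ≈ 7.5723.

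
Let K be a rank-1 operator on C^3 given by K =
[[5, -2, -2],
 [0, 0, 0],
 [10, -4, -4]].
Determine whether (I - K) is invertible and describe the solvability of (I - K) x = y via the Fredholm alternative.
(I - K) is singular (det(I - K) = 0, i.e. 1 ∈ sigma(K)). (I - K) x = y is solvable iff y ⊥ ker((I - K)^*) = span{(5, -2, -2)}, i.e. iff 5y_1 - 2y_2 - 2y_3 = 0. When solvable, the solutions are x = y + c·(1, 0, 2), c arbitrary (ker(I - K) = span{(1, 0, 2)}, dimension 1).

K has rank 1, so it is an outer product K = u v^T: every row of K is a multiple of one row vector. Reading off the entries, u = (1, 0, 2) and v = (5, -2, -2) (row i of K equals u_i·v^T). A rank-one matrix u v^T satisfies K u = u (v·u) and kills the (2)-dimensional subspace v^⊥, so its characteristic polynomial is lambda^2 (lambda - v·u) with v·u = tr K = 1. Hence the eigenvalues of I - K are 1 (multiplicity 2) and 1 - (1) = 0, so det(I - K) = 0. (Direct check: I - K =
[[-4, 2, 2],
 [0, 1, 0],
 [-10, 4, 5]]
has determinant 0.) So 1 is an eigenvalue of K and (I - K) is not invertible. The finite-dimensional Fredholm alternative says: either (I - K) is invertible, or ker(I - K) ≠ {0} and then range(I - K) = ker((I - K)^*)^⊥, with dim ker(I - K) = dim ker((I - K)^*). We are in the second case, so we need both kernels. Kernel of I - K: (I - K) u = u - u (v·u) = u - u = 0, so ker(I - K) = span{u} = span{(1, 0, 2)} (it is exactly 1-dimensional because rank(I - K) = 2). Kernel of the adjoint: K is real, so (I - K)^* = I - K^T = I - v u^T, and (I - v u^T) v = v - v (u·v) = 0; hence ker((I - K)^*) = span{v} = span{(5, -2, -2)}. Therefore (I - K) x = y is solvable iff <y, v> = 0, i.e. iff 5y_1 - 2y_2 - 2y_3 = 0. When this holds, K y = u (v·y) = 0, so (I - K) y = y and x = y is a particular solution; the full solution set is the line x = y + c·u = y + c·(1, 0, 2), c ∈ C.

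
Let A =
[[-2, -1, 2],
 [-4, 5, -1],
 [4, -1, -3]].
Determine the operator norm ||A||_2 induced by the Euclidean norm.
||A||_2 ≈ 7.4256 (= sqrt(largest eigenvalue of A^T A))

||A||_2 = sigma_max(A) = sqrt(lambda_max(A^T A)). Form the symmetric matrix M = A^T A =
[[36, -22, -12],
 [-22, 27, -4],
 [-12, -4, 14]].
Its characteristic polynomial (trace, sum of principal 2x2 minors, determinant of M give the coefficients) is
  p(λ) = det(λ I - M) = λ^3 - 77λ^2 + 1210λ - 256.
No integer candidate from the rational root theorem (±divisors of 256) is a root, so the roots are irrational. The cubic discriminant is Δ = 1554472996 > 0, so there are three distinct real roots. p(0) = -256 and p(1) = 878 have opposite signs, so a root lies in (0, 1); Newton's method refines it to λ ≈ 0.2145. p(21) = 458 and p(22) = -256 have opposite signs, so a root lies in (21, 22); Newton's method refines it to λ ≈ 21.6454. p(55) = -256 and p(56) = 1648 have opposite signs, so a root lies in (55, 56); Newton's method refines it to λ ≈ 55.1401. Check (Vieta): the three roots sum to 77, matching tr M = 77.
So the eigenvalues of A^T A are ≈ 0.2145, 21.6454, 55.1401 (all ≥ 0, as they must be for A^T A). The largest is λ_max ≈ 55.1401, hence ||A||_2 = sqrt(λ_max) ≈ 7.4256.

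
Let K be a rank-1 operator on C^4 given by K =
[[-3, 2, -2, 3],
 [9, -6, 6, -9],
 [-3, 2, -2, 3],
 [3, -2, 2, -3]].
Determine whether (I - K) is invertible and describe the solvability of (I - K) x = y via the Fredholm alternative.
(I - K) is invertible (det(I - K) = 15 ≠ 0), so for every y in C^4 the equation (I - K) x = y has a unique solution.

K has rank 1, so it is an outer product K = u v^T: every row of K is a multiple of one row vector. Reading off the entries, u = (1, -3, 1, -1) and v = (-3, 2, -2, 3) (row i of K equals u_i·v^T). A rank-one matrix u v^T satisfies K u = u (v·u) and kills the (3)-dimensional subspace v^⊥, so its characteristic polynomial is lambda^3 (lambda - v·u) with v·u = tr K = -14. Hence the eigenvalues of I - K are 1 (multiplicity 3) and 1 - (-14) = 15, so det(I - K) = 15. (Direct check: I - K =
[[4, -2, 2, -3],
 [-9, 7, -6, 9],
 [3, -2, 3, -3],
 [-3, 2, -2, 4]]
has determinant 15.) The finite-dimensional Fredholm alternative says: either (I - K) is invertible, or ker(I - K) ≠ {0} and then range(I - K) = ker((I - K)^*)^⊥, with dim ker(I - K) = dim ker((I - K)^*). Since det(I - K) ≠ 0, 1 is not an eigenvalue of K and ker(I - K) = {0}, so we are in the first case: for every y there is a unique x = (I - K)^(-1) y. Explicitly, by the Sherman–Morrison formula, (I - u v^T)^(-1) = I + u v^T/(1 - v·u), i.e. (I - K)^(-1) = I + K/(15).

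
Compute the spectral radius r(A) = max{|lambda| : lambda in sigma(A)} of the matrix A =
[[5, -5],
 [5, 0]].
r(A) = 5

The eigenvalues of A are the roots of its characteristic polynomial. With M = A (coefficients from the trace and determinant):
  p(λ) = det(λ I - M) = λ^2 - 5λ + 25.
For λ^2 - 5λ + 25 the discriminant is -75. It is negative, so the roots are the complex-conjugate pair λ = 5/2 ± (sqrt(75)/2) i ≈ 2.5 ± 4.3301i. For a conjugate pair the product of the roots equals the constant term, so |λ|^2 = 25 and |λ| = sqrt(25) = 5.
Thus the eigenvalues (to 4 decimals) are 2.5 ± 4.3301i (modulus 5). The spectral radius is the largest modulus: r(A) = 5. (Cross-check: r(A) ≤ ||A||_2 ≈ 8.0902; equality holds whenever A is normal, though it can also hold for some non-normal A.)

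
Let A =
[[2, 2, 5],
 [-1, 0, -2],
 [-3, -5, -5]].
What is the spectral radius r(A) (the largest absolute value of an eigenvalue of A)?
r(A) ≈ 3.2618

The eigenvalues of A are the roots of its characteristic polynomial. With M = A (coefficients from the trace, the sum of principal 2x2 minors, and det A):
  p(λ) = det(λ I - M) = λ^3 + 3λ^2 - 3λ - 7.
No integer candidate from the rational root theorem (±divisors of 7) is a root, so the roots are irrational. The cubic discriminant is Δ = 756 > 0, so there are three distinct real roots. p(-4) = -11 and p(-3) = 2 have opposite signs, so a root lies in (-4, -3); Newton's method refines it to λ ≈ -3.2618. p(-2) = 3 and p(-1) = -2 have opposite signs, so a root lies in (-2, -1); Newton's method refines it to λ ≈ -1.3399. p(1) = -6 and p(2) = 7 have opposite signs, so a root lies in (1, 2); Newton's method refines it to λ ≈ 1.6017. Check (Vieta): the three roots sum to -3, matching tr M = -3.
Thus the eigenvalues (to 4 decimals) are -3.2618 (modulus 3.2618); -1.3399 (modulus 1.3399); 1.6017 (modulus 1.6017). The spectral radius is the largest modulus: r(A) ≈ 3.2618. (Cross-check: r(A) ≤ ||A||_2 ≈ 9.6199; equality holds whenever A is normal, though it can also hold for some non-normal A.)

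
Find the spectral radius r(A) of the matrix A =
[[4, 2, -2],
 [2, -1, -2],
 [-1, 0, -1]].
r(A) ≈ 5.0926

The eigenvalues of A are the roots of its characteristic polynomial. With M = A (coefficients from the trace, the sum of principal 2x2 minors, and det A):
  p(λ) = det(λ I - M) = λ^3 - 2λ^2 - 13λ - 14.
No integer candidate from the rational root theorem (±divisors of 14) is a root, so the roots are irrational. The cubic discriminant is Δ = -2828 < 0, so there is one real root and a complex-conjugate pair. p(5) = -4 and p(6) = 52 have opposite signs, so a root lies in (5, 6); Newton's method refines it to λ ≈ 5.0926. Dividing out (λ - (5.0926)) leaves approximately λ^2 + 3.0926λ + 2.7491. For λ^2 + 3.0926λ + 2.7491 the discriminant is -1.4324. It is negative, so the remaining roots are the complex-conjugate pair λ ≈ -1.5463 ± 0.5984i. Their product equals the constant term, so |λ|^2 ≈ 2.7491 and |λ| ≈ 1.658.
Thus the eigenvalues (to 4 decimals) are 5.0926 (modulus 5.0926); -1.5463 ± 0.5984i (modulus 1.658). The spectral radius is the largest modulus: r(A) ≈ 5.0926. (Cross-check: r(A) ≤ ||A||_2 ≈ 5.3961; equality holds whenever A is normal, though it can also hold for some non-normal A.)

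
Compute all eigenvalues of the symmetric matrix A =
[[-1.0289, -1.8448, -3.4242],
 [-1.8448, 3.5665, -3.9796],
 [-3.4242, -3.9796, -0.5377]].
sigma(A) ≈ {-6, 2, 6}

A is real symmetric, so its spectrum consists of real eigenvalues. Expanding the characteristic polynomial of the displayed matrix gives
  det(λ I - A) = p(λ) = λ^3 + (-2)λ^2 + (-36)λ + (71.9977).
Solving p(λ) = 0 yields eigenvalues ≈ -6, 2, 6. (A is shown rounded to 4 decimals, so these recover the underlying integer eigenvalues to within that precision.)
Verification: the trace of A = 2 equals the sum of eigenvalues 2, and det(A) ≈ -71.9977 matches the eigenvalue product -72.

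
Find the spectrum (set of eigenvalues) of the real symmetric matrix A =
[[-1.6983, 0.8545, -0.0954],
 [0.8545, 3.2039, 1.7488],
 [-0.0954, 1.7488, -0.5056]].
sigma(A) ≈ {-2, -1, 4}

A is real symmetric, so its spectrum consists of real eigenvalues. Expanding the characteristic polynomial of the displayed matrix gives
  det(λ I - A) = p(λ) = λ^3 + (-1)λ^2 + (-10)λ + (-8).
Solving p(λ) = 0 yields eigenvalues ≈ -2, -1, 4. (A is shown rounded to 4 decimals, so these recover the underlying integer eigenvalues to within that precision.)
Verification: the trace of A = 1 equals the sum of eigenvalues 1, and det(A) ≈ 7.9999 matches the eigenvalue product 8.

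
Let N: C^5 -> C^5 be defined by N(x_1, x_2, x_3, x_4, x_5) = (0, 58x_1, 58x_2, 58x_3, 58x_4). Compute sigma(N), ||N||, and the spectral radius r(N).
sigma(N) = {0}; ||N|| = 58; r(N) = 0. (N is nilpotent with N^5 = 0.)

On C^5, N is a strictly lower-triangular matrix with 58 on the subdiagonal and zeros elsewhere, so its characteristic polynomial is lambda^5 and every eigenvalue is 0: sigma(N) = {0}. For the operator norm, N e_i = 58e_{i+1} for i = 1, ..., 4 and N e_5 = 0, so the singular values of N are 58 (with multiplicity 4) and 0; hence ||N|| = 58. The spectral radius r(N) = max|lambda| = 0. Note ||N|| > r(N) — characteristic of non-normal nilpotent operators. Indeed N^5 = 0.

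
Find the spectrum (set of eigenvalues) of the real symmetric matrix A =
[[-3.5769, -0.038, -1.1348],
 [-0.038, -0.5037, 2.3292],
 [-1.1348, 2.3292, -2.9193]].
sigma(A) ≈ {-5, -3, 1}

A is real symmetric, so its spectrum consists of real eigenvalues. Expanding the characteristic polynomial of the displayed matrix gives
  det(λ I - A) = p(λ) = λ^3 + (7)λ^2 + (7)λ + (-15).
Solving p(λ) = 0 yields eigenvalues ≈ -5, -3, 1. (A is shown rounded to 4 decimals, so these recover the underlying integer eigenvalues to within that precision.)
Verification: the trace of A = -7 equals the sum of eigenvalues -7, and det(A) ≈ 14.9994 matches the eigenvalue product 15.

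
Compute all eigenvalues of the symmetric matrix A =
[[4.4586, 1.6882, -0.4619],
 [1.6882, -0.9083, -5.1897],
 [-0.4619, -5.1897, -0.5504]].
sigma(A) ≈ {-6, 3, 6}

A is real symmetric, so its spectrum consists of real eigenvalues. Expanding the characteristic polynomial of the displayed matrix gives
  det(λ I - A) = p(λ) = λ^3 + (-3)λ^2 + (-36)λ + (107.9983).
Solving p(λ) = 0 yields eigenvalues ≈ -6, 3, 6. (A is shown rounded to 4 decimals, so these recover the underlying integer eigenvalues to within that precision.)
Verification: the trace of A = 3 equals the sum of eigenvalues 3, and det(A) ≈ -107.9983 matches the eigenvalue product -108.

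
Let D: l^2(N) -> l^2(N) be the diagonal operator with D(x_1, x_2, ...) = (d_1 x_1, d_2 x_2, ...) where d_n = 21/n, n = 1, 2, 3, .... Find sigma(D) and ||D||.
sigma(D) = {21/n : n ≥ 1} ∪ {0}; ||D|| = 21

A bounded diagonal operator on l^2 with diagonal entries d_n has spectrum equal to the closure of {d_n : n ≥ 1}: every d_n is an eigenvalue (with eigenvector e_n), so {d_n} ⊂ sigma(D); the spectrum is closed, so its closure is too; and for lambda not in the closure, (D - lambda I) has bounded inverse (the diagonal entries 1/(d_n - lambda) are bounded). For our sequence d_n = 21/n, n = 1, 2, 3, ...:
  - {d_n} = {21/n : n ≥ 1}; the only limit point is 0
  - closure = {21/n : n ≥ 1} ∪ {0}
For the norm: a diagonal operator has ||D|| = sup_n |d_n|. Here d_n = 21/n is positive and decreasing, so sup_n |d_n| = d_1 = 21. So ||D|| = 21.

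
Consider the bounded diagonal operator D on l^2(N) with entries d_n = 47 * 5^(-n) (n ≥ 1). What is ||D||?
||D|| = 47/5 (attained at n = 1)

For D diagonal, ||D|| = sup_n |d_n|. The sequence d_n = 47 * 5^(-n) is positive and strictly decreasing (ratio 5^(-1) < 1), so the supremum is d_1 = 47/5. Hence ||D|| = 47/5.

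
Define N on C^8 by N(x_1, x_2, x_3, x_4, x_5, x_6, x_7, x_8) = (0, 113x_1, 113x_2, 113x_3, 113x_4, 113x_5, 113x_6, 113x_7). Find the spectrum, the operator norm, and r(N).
sigma(N) = {0}; ||N|| = 113; r(N) = 0. (N is nilpotent with N^8 = 0.)

On C^8, N is a strictly lower-triangular matrix with 113 on the subdiagonal and zeros elsewhere, so its characteristic polynomial is lambda^8 and every eigenvalue is 0: sigma(N) = {0}. For the operator norm, N e_i = 113e_{i+1} for i = 1, ..., 7 and N e_8 = 0, so the singular values of N are 113 (with multiplicity 7) and 0; hence ||N|| = 113. The spectral radius r(N) = max|lambda| = 0. Note ||N|| > r(N) — characteristic of non-normal nilpotent operators. Indeed N^8 = 0.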